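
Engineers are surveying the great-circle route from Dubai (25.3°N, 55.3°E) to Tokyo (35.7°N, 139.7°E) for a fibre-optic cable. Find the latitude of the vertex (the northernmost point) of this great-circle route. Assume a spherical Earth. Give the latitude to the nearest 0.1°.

≈ 39.5°N

The great circle lies in the plane with unit normal n̂ = (p₁ × p₂)/|p₁ × p₂|.
Here n̂_z ≈ +0.772; the vertex latitude is φ_max = arccos|n̂_z| ≈ 39.5°.
Check via Clairaut: cos φ_max = |cos φ₁| · sin C = cos(25.3°)·sin(58.6°) ≈ 0.772, again giving ≈ 39.5°.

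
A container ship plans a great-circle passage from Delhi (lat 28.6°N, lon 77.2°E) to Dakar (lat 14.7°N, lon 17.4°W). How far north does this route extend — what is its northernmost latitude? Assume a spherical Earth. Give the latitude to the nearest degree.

≈ 32°N

The great circle lies in the plane with unit normal n̂ = (p₁ × p₂)/|p₁ × p₂|.
Here n̂_z ≈ -0.848; the vertex latitude is φ_max = arccos|n̂_z| ≈ 32.0°.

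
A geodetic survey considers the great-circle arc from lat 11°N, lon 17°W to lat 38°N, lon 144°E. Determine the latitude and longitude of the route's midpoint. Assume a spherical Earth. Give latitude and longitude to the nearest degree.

Convert each endpoint to a unit vector on the sphere (x = cos φ cos λ, y = cos φ sin λ, z = sin φ).
The central angle between the endpoints is δ = arccos(p₁·p₂) ≈ 2.232 rad (127.9°).
Interpolate at f = 1/2 with slerp weights a = sin((1−f)δ)/sin δ ≈ 1.138, b = sin(fδ)/sin δ ≈ 1.138.
p = a·p₁ + b·p₂ ≈ (0.343, 0.200, 0.918); φ = arcsin(p_z) ≈ 66.60°, λ = atan2(p_y, p_x) ≈ 30.32°.

≈ lat 67°N, lon 30°E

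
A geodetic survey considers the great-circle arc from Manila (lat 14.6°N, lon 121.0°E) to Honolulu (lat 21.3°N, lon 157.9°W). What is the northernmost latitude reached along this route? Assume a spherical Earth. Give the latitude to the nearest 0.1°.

The great circle lies in the plane with unit normal n̂ = (p₁ × p₂)/|p₁ × p₂|.
Here n̂_z ≈ +0.916; the vertex latitude is φ_max = arccos|n̂_z| ≈ 23.7°.
Check via Clairaut: cos φ_max = |cos φ₁| · sin C = cos(14.6°)·sin(71.1°) ≈ 0.916, again giving ≈ 23.7°.

≈ 23.7°N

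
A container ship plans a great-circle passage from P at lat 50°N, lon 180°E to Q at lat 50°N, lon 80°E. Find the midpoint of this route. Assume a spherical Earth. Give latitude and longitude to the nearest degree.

≈ lat 62°N, lon 130°E

Convert each endpoint to a unit vector on the sphere (x = cos φ cos λ, y = cos φ sin λ, z = sin φ).
The central angle between the endpoints is δ = arccos(p₁·p₂) ≈ 1.030 rad (59.0°).
Interpolate at f = 1/2 with slerp weights a = sin((1−f)δ)/sin δ ≈ 0.574, b = sin(fδ)/sin δ ≈ 0.574.
p = a·p₁ + b·p₂ ≈ (-0.305, 0.364, 0.880); φ = arcsin(p_z) ≈ 61.66°, λ = atan2(p_y, p_x) ≈ 130.00°.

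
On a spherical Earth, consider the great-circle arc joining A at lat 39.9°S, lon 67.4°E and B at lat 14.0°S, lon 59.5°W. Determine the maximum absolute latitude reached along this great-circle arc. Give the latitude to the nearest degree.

≈ 52°S

The great circle lies in the plane with unit normal n̂ = (p₁ × p₂)/|p₁ × p₂|.
Here n̂_z ≈ -0.622; the vertex latitude is φ_max = arccos|n̂_z| ≈ 51.5°.
Check via Clairaut: cos φ_max = |cos φ₁| · sin C = cos(39.9°)·sin(125.8°) ≈ 0.622, again giving ≈ 51.5°.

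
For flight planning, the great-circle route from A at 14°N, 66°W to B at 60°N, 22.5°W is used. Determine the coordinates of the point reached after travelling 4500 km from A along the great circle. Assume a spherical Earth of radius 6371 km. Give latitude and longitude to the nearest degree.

≈ 49°N, 42°W

The haversine formula gives a central angle δ ≈ 0.975 rad (55.8°) between the endpoints. The total great-circle distance is δ·R ≈ 0.975 × 6371 ≈ 6210 km, so the target fraction is f = 4500/6210 ≈ 0.725.
Interpolate at f ≈ 0.725 with slerp weights a = sin((1−f)δ)/sin δ ≈ 0.320, b = sin(fδ)/sin δ ≈ 0.784.
p = a·p₁ + b·p₂ ≈ (0.489, -0.434, 0.757); φ = arcsin(p_z) ≈ 49.18°, λ = atan2(p_y, p_x) ≈ -41.61°.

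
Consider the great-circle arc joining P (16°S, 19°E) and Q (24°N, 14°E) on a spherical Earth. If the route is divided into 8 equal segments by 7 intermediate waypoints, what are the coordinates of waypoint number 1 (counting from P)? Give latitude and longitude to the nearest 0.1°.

≈ (11.0°S, 18.4°E)

Convert each endpoint to a unit vector on the sphere (x = cos φ cos λ, y = cos φ sin λ, z = sin φ).
The central angle between the endpoints is δ = arccos(p₁·p₂) ≈ 0.703 rad (40.3°).
Interpolate at f = 1/8 with slerp weights a = sin((1−f)δ)/sin δ ≈ 0.893, b = sin(fδ)/sin δ ≈ 0.136.
p = a·p₁ + b·p₂ ≈ (0.932, 0.309, -0.191); φ = arcsin(p_z) ≈ -11.00°, λ = atan2(p_y, p_x) ≈ 18.37°.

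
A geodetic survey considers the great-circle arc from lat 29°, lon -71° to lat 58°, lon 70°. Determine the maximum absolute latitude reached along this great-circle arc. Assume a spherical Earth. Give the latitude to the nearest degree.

≈ 73°

The great circle lies in the plane with unit normal n̂ = (p₁ × p₂)/|p₁ × p₂|.
Here n̂_z ≈ +0.292; the vertex latitude is φ_max = arccos|n̂_z| ≈ 73.0°.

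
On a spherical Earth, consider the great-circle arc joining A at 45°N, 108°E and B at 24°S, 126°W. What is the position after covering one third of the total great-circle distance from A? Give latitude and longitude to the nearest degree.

≈ 35°N, 165°E

Convert each endpoint to a unit vector on the sphere (x = cos φ cos λ, y = cos φ sin λ, z = sin φ).
The central angle between the endpoints is δ = arccos(p₁·p₂) ≈ 2.301 rad (131.9°).
Interpolate at f = 1/3 with slerp weights a = sin((1−f)δ)/sin δ ≈ 1.342, b = sin(fδ)/sin δ ≈ 0.932.
p = a·p₁ + b·p₂ ≈ (-0.794, 0.214, 0.570); φ = arcsin(p_z) ≈ 34.73°, λ = atan2(p_y, p_x) ≈ 164.94°.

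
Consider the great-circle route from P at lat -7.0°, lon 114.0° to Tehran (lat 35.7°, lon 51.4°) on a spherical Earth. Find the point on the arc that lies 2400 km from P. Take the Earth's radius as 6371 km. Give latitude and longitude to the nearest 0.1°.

≈ lat 7.2°, lon 97.7°

Write both endpoints as unit vectors p₁, p₂ with components (cos φ cos λ, cos φ sin λ, sin φ).
The central angle between the endpoints is δ = arccos(p₁·p₂) ≈ 1.266 rad (72.6°). The total great-circle distance is δ·R ≈ 1.266 × 6371 ≈ 8068 km, so the target fraction is f = 2400/8068 ≈ 0.297.
Interpolate at f ≈ 0.297 with slerp weights a = sin((1−f)δ)/sin δ ≈ 0.814, b = sin(fδ)/sin δ ≈ 0.386.
p = a·p₁ + b·p₂ ≈ (-0.133, 0.983, 0.126); φ = arcsin(p_z) ≈ 7.23°, λ = atan2(p_y, p_x) ≈ 97.73°.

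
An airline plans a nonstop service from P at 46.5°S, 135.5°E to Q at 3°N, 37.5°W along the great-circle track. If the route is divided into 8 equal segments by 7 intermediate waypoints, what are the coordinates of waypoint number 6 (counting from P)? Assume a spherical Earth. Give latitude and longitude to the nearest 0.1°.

≈ 30.7°S, 33.0°W

Convert each endpoint to a unit vector on the sphere (x = cos φ cos λ, y = cos φ sin λ, z = sin φ).
The central angle between the endpoints is δ = arccos(p₁·p₂) ≈ 2.375 rad (136.1°).
Interpolate at f = 6/8 with slerp weights a = sin((1−f)δ)/sin δ ≈ 0.806, b = sin(fδ)/sin δ ≈ 1.410.
p = a·p₁ + b·p₂ ≈ (0.721, -0.468, -0.511); φ = arcsin(p_z) ≈ -30.75°, λ = atan2(p_y, p_x) ≈ -32.99°.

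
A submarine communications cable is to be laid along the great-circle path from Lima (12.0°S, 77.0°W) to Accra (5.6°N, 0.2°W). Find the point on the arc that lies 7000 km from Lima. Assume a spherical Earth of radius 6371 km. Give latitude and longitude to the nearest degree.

Write both endpoints as unit vectors p₁, p₂ with components (cos φ cos λ, cos φ sin λ, sin φ).
The central angle between the endpoints is δ = arccos(p₁·p₂) ≈ 1.367 rad (78.3°). The total great-circle distance is δ·R ≈ 1.367 × 6371 ≈ 8712 km, so the target fraction is f = 7000/8712 ≈ 0.804.
Interpolate at f ≈ 0.804 with slerp weights a = sin((1−f)δ)/sin δ ≈ 0.271, b = sin(fδ)/sin δ ≈ 0.909.
p = a·p₁ + b·p₂ ≈ (0.965, -0.261, 0.032); φ = arcsin(p_z) ≈ 1.86°, λ = atan2(p_y, p_x) ≈ -15.17°.

≈ 2°N, 15°W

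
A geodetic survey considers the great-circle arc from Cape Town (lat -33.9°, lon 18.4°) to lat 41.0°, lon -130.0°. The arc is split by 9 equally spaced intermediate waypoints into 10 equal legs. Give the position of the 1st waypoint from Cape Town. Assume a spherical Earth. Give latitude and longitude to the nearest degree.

Write both endpoints as unit vectors p₁, p₂ with components (cos φ cos λ, cos φ sin λ, sin φ).
The central angle between the endpoints is δ = arccos(p₁·p₂) ≈ 2.689 rad (154.1°).
Interpolate at f = 1/10 with slerp weights a = sin((1−f)δ)/sin δ ≈ 1.511, b = sin(fδ)/sin δ ≈ 0.608.
p = a·p₁ + b·p₂ ≈ (0.895, 0.044, -0.444); φ = arcsin(p_z) ≈ -26.35°, λ = atan2(p_y, p_x) ≈ 2.84°.

≈ lat -26°, lon 3°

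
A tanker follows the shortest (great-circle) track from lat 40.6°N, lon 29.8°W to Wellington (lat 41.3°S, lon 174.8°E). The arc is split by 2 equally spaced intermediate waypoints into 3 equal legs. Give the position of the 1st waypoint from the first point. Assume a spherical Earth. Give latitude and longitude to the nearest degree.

≈ lat 16°N, lon 86°W

Convert each endpoint to a unit vector on the sphere (x = cos φ cos λ, y = cos φ sin λ, z = sin φ).
The central angle between the endpoints is δ = arccos(p₁·p₂) ≈ 2.818 rad (161.5°).
Interpolate at f = 1/3 with slerp weights a = sin((1−f)δ)/sin δ ≈ 2.998, b = sin(fδ)/sin δ ≈ 2.540.
p = a·p₁ + b·p₂ ≈ (0.075, -0.958, 0.275); φ = arcsin(p_z) ≈ 15.96°, λ = atan2(p_y, p_x) ≈ -85.51°.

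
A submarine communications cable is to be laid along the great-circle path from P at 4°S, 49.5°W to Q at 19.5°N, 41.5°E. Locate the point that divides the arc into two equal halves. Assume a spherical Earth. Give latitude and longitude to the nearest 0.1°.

≈ 11.0°N, 5.7°W

Convert each endpoint to a unit vector on the sphere (x = cos φ cos λ, y = cos φ sin λ, z = sin φ).
The central angle between the endpoints is δ = arccos(p₁·p₂) ≈ 1.611 rad (92.3°).
Interpolate at f = 1/2 with slerp weights a = sin((1−f)δ)/sin δ ≈ 0.722, b = sin(fδ)/sin δ ≈ 0.722.
p = a·p₁ + b·p₂ ≈ (0.977, -0.097, 0.191); φ = arcsin(p_z) ≈ 10.98°, λ = atan2(p_y, p_x) ≈ -5.65°.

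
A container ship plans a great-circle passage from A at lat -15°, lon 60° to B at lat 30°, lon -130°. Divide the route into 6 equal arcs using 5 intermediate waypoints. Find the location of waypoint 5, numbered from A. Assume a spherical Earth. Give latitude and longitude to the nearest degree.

Convert each endpoint to a unit vector on the sphere (x = cos φ cos λ, y = cos φ sin λ, z = sin φ).
The central angle between the endpoints is δ = arccos(p₁·p₂) ≈ 2.835 rad (162.4°).
Interpolate at f = 5/6 with slerp weights a = sin((1−f)δ)/sin δ ≈ 1.505, b = sin(fδ)/sin δ ≈ 2.325.
p = a·p₁ + b·p₂ ≈ (-0.567, -0.283, 0.773); φ = arcsin(p_z) ≈ 50.63°, λ = atan2(p_y, p_x) ≈ -153.46°.

≈ lat 51°, lon -153°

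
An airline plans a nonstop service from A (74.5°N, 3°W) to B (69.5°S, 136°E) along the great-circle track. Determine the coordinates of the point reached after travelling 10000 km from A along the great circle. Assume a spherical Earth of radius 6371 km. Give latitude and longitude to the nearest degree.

≈ (0°N, 88°E)

The haversine formula gives a central angle δ ≈ 2.910 rad (166.7°) between the endpoints. The total great-circle distance is δ·R ≈ 2.910 × 6371 ≈ 18538 km, so the target fraction is f = 10000/18538 ≈ 0.539.
Interpolate at f ≈ 0.539 with slerp weights a = sin((1−f)δ)/sin δ ≈ 4.236, b = sin(fδ)/sin δ ≈ 4.352.
p = a·p₁ + b·p₂ ≈ (0.034, 0.999, 0.006); φ = arcsin(p_z) ≈ 0.36°, λ = atan2(p_y, p_x) ≈ 88.03°.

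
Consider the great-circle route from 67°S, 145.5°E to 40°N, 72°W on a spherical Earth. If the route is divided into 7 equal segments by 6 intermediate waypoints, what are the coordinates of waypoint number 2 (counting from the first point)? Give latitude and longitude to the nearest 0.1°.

Write both endpoints as unit vectors p₁, p₂ with components (cos φ cos λ, cos φ sin λ, sin φ).
The central angle between the endpoints is δ = arccos(p₁·p₂) ≈ 2.548 rad (146.0°).
Interpolate at f = 2/7 with slerp weights a = sin((1−f)δ)/sin δ ≈ 1.733, b = sin(fδ)/sin δ ≈ 1.190.
p = a·p₁ + b·p₂ ≈ (-0.276, -0.484, -0.830); φ = arcsin(p_z) ≈ -56.15°, λ = atan2(p_y, p_x) ≈ -119.75°.

≈ 56.1°S, 119.7°W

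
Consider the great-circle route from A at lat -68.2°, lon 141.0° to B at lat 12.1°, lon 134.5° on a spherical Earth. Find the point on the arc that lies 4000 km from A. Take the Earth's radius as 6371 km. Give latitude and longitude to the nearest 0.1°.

Convert each endpoint to a unit vector on the sphere (x = cos φ cos λ, y = cos φ sin λ, z = sin φ).
The central angle between the endpoints is δ = arccos(p₁·p₂) ≈ 1.404 rad (80.4°). The total great-circle distance is δ·R ≈ 1.404 × 6371 ≈ 8944 km, so the target fraction is f = 4000/8944 ≈ 0.447.
Interpolate at f ≈ 0.447 with slerp weights a = sin((1−f)δ)/sin δ ≈ 0.710, b = sin(fδ)/sin δ ≈ 0.596.
p = a·p₁ + b·p₂ ≈ (-0.613, 0.581, -0.535); φ = arcsin(p_z) ≈ -32.32°, λ = atan2(p_y, p_x) ≈ 136.53°.

≈ lat -32.3°, lon 136.5°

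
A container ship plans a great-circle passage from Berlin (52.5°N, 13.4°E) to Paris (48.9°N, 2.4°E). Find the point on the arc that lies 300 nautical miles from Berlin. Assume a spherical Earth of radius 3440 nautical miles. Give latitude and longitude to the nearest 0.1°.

≈ 50.3°N, 6.2°E

Convert each endpoint to a unit vector on the sphere (x = cos φ cos λ, y = cos φ sin λ, z = sin φ).
The central angle between the endpoints is δ = arccos(p₁·p₂) ≈ 0.137 rad (7.8°). The total great-circle distance is δ·R ≈ 0.137 × 3440 ≈ 470 nmi, so the target fraction is f = 300/470 ≈ 0.638.
Interpolate at f ≈ 0.638 with slerp weights a = sin((1−f)δ)/sin δ ≈ 0.363, b = sin(fδ)/sin δ ≈ 0.639.
p = a·p₁ + b·p₂ ≈ (0.635, 0.069, 0.770); φ = arcsin(p_z) ≈ 50.32°, λ = atan2(p_y, p_x) ≈ 6.19°.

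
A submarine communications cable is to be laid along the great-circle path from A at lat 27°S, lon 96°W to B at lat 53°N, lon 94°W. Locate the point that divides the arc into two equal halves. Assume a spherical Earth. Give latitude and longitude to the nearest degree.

Convert each endpoint to a unit vector on the sphere (x = cos φ cos λ, y = cos φ sin λ, z = sin φ).
The central angle between the endpoints is δ = arccos(p₁·p₂) ≈ 1.397 rad (80.0°).
Interpolate at f = 1/2 with slerp weights a = sin((1−f)δ)/sin δ ≈ 0.653, b = sin(fδ)/sin δ ≈ 0.653.
p = a·p₁ + b·p₂ ≈ (-0.088, -0.970, 0.225); φ = arcsin(p_z) ≈ 13.00°, λ = atan2(p_y, p_x) ≈ -95.19°.

≈ lat 13°N, lon 95°W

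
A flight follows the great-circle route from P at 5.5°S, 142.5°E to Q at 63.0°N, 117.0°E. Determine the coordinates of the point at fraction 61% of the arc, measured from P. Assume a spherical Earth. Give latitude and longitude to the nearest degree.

Convert each endpoint to a unit vector on the sphere (x = cos φ cos λ, y = cos φ sin λ, z = sin φ).
The central angle between the endpoints is δ = arccos(p₁·p₂) ≈ 1.242 rad (71.2°).
Interpolate at f = 0.61 with slerp weights a = sin((1−f)δ)/sin δ ≈ 0.492, b = sin(fδ)/sin δ ≈ 0.726.
p = a·p₁ + b·p₂ ≈ (-0.538, 0.592, 0.600); φ = arcsin(p_z) ≈ 36.86°, λ = atan2(p_y, p_x) ≈ 132.28°.

≈ 37°N, 132°E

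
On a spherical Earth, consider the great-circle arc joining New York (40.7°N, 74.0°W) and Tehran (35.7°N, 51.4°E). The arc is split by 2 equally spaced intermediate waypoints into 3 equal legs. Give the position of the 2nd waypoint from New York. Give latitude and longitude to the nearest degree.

From cos δ = sin φ₁ sin φ₂ + cos φ₁ cos φ₂ cos Δλ, the central angle is δ ≈ 1.547 rad (88.6°).
Interpolate at f = 2/3 with slerp weights a = sin((1−f)δ)/sin δ ≈ 0.493, b = sin(fδ)/sin δ ≈ 0.858.
p = a·p₁ + b·p₂ ≈ (0.538, 0.185, 0.822); φ = arcsin(p_z) ≈ 55.33°, λ = atan2(p_y, p_x) ≈ 19.00°.

≈ 55°N, 19°E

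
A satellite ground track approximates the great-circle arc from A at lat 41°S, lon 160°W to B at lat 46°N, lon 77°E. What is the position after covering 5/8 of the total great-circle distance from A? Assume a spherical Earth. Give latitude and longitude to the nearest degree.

≈ lat 18°N, lon 131°E

The haversine formula gives a central angle δ ≈ 2.430 rad (139.2°) between the endpoints.
Interpolate at f = 5/8 with slerp weights a = sin((1−f)δ)/sin δ ≈ 1.211, b = sin(fδ)/sin δ ≈ 1.530.
p = a·p₁ + b·p₂ ≈ (-0.619, 0.723, 0.306); φ = arcsin(p_z) ≈ 17.83°, λ = atan2(p_y, p_x) ≈ 130.60°.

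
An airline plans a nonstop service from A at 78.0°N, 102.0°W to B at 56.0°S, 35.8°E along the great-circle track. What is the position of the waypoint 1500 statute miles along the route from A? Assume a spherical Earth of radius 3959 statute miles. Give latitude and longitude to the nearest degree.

Convert each endpoint to a unit vector on the sphere (x = cos φ cos λ, y = cos φ sin λ, z = sin φ).
The central angle between the endpoints is δ = arccos(p₁·p₂) ≈ 2.684 rad (153.8°). The total great-circle distance is δ·R ≈ 2.684 × 3959 ≈ 10625 mi, so the target fraction is f = 1500/10625 ≈ 0.141.
Interpolate at f ≈ 0.141 with slerp weights a = sin((1−f)δ)/sin δ ≈ 1.680, b = sin(fδ)/sin δ ≈ 0.837.
p = a·p₁ + b·p₂ ≈ (0.307, -0.068, 0.949); φ = arcsin(p_z) ≈ 71.68°, λ = atan2(p_y, p_x) ≈ -12.46°.

≈ 72°N, 12°W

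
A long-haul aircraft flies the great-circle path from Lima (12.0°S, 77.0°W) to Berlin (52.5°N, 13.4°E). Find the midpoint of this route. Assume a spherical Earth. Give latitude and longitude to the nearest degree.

≈ 27°N, 45°W

From cos δ = sin φ₁ sin φ₂ + cos φ₁ cos φ₂ cos Δλ, the central angle is δ ≈ 1.741 rad (99.7°).
Interpolate at f = 1/2 with slerp weights a = sin((1−f)δ)/sin δ ≈ 0.776, b = sin(fδ)/sin δ ≈ 0.776.
p = a·p₁ + b·p₂ ≈ (0.630, -0.630, 0.454); φ = arcsin(p_z) ≈ 27.01°, λ = atan2(p_y, p_x) ≈ -44.99°.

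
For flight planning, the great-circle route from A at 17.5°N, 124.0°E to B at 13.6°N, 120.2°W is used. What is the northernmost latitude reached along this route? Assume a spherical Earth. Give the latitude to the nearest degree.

≈ 28°N

The great circle lies in the plane with unit normal n̂ = (p₁ × p₂)/|p₁ × p₂|.
Here n̂_z ≈ +0.885; the vertex latitude is φ_max = arccos|n̂_z| ≈ 27.7°.
Check via Clairaut: cos φ_max = |cos φ₁| · sin C = cos(17.5°)·sin(68.1°) ≈ 0.885, again giving ≈ 27.7°.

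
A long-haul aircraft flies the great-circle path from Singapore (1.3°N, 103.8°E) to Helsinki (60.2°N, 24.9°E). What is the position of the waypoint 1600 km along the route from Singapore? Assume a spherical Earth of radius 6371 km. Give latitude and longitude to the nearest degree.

The haversine formula gives a central angle δ ≈ 1.455 rad (83.4°) between the endpoints. The total great-circle distance is δ·R ≈ 1.455 × 6371 ≈ 9271 km, so the target fraction is f = 1600/9271 ≈ 0.173.
Interpolate at f ≈ 0.173 with slerp weights a = sin((1−f)δ)/sin δ ≈ 0.940, b = sin(fδ)/sin δ ≈ 0.250.
p = a·p₁ + b·p₂ ≈ (-0.111, 0.965, 0.238); φ = arcsin(p_z) ≈ 13.79°, λ = atan2(p_y, p_x) ≈ 96.58°.

≈ 14°N, 97°E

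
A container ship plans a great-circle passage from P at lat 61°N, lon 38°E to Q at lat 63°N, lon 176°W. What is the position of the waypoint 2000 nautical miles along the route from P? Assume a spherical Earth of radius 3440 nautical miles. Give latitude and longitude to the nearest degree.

Convert each endpoint to a unit vector on the sphere (x = cos φ cos λ, y = cos φ sin λ, z = sin φ).
The central angle between the endpoints is δ = arccos(p₁·p₂) ≈ 0.931 rad (53.4°). The total great-circle distance is δ·R ≈ 0.931 × 3440 ≈ 3204 nmi, so the target fraction is f = 2000/3204 ≈ 0.624.
Interpolate at f ≈ 0.624 with slerp weights a = sin((1−f)δ)/sin δ ≈ 0.427, b = sin(fδ)/sin δ ≈ 0.684.
p = a·p₁ + b·p₂ ≈ (-0.147, 0.106, 0.983); φ = arcsin(p_z) ≈ 79.57°, λ = atan2(p_y, p_x) ≈ 144.21°.

≈ lat 80°N, lon 144°E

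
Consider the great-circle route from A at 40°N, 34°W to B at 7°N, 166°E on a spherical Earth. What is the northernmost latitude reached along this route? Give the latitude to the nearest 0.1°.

The great circle lies in the plane with unit normal n̂ = (p₁ × p₂)/|p₁ × p₂|.
Here n̂_z ≈ -0.337; the vertex latitude is φ_max = arccos|n̂_z| ≈ 70.3°.

≈ 70.3°N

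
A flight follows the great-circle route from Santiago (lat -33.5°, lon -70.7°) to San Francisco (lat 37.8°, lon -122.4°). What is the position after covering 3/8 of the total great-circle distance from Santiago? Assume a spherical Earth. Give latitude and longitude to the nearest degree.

Convert each endpoint to a unit vector on the sphere (x = cos φ cos λ, y = cos φ sin λ, z = sin φ).
The central angle between the endpoints is δ = arccos(p₁·p₂) ≈ 1.501 rad (86.0°).
Interpolate at f = 3/8 with slerp weights a = sin((1−f)δ)/sin δ ≈ 0.808, b = sin(fδ)/sin δ ≈ 0.535.
p = a·p₁ + b·p₂ ≈ (-0.004, -0.993, -0.118); φ = arcsin(p_z) ≈ -6.80°, λ = atan2(p_y, p_x) ≈ -90.21°.

≈ lat -7°, lon -90°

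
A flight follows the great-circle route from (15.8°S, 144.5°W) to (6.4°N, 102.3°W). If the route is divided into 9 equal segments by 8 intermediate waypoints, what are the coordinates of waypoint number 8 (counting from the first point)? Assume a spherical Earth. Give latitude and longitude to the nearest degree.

Write both endpoints as unit vectors p₁, p₂ with components (cos φ cos λ, cos φ sin λ, sin φ).
The central angle between the endpoints is δ = arccos(p₁·p₂) ≈ 0.826 rad (47.3°).
Interpolate at f = 8/9 with slerp weights a = sin((1−f)δ)/sin δ ≈ 0.125, b = sin(fδ)/sin δ ≈ 0.911.
p = a·p₁ + b·p₂ ≈ (-0.291, -0.954, 0.068); φ = arcsin(p_z) ≈ 3.88°, λ = atan2(p_y, p_x) ≈ -106.93°.

≈ (4°N, 107°W)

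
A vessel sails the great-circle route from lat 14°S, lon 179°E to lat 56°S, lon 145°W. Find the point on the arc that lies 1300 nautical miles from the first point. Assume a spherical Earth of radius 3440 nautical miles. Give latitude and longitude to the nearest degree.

Convert each endpoint to a unit vector on the sphere (x = cos φ cos λ, y = cos φ sin λ, z = sin φ).
The central angle between the endpoints is δ = arccos(p₁·p₂) ≈ 0.877 rad (50.2°). The total great-circle distance is δ·R ≈ 0.877 × 3440 ≈ 3017 nmi, so the target fraction is f = 1300/3017 ≈ 0.431.
Interpolate at f ≈ 0.431 with slerp weights a = sin((1−f)δ)/sin δ ≈ 0.622, b = sin(fδ)/sin δ ≈ 0.480.
p = a·p₁ + b·p₂ ≈ (-0.824, -0.143, -0.548); φ = arcsin(p_z) ≈ -33.26°, λ = atan2(p_y, p_x) ≈ -170.13°.

≈ lat 33°S, lon 170°W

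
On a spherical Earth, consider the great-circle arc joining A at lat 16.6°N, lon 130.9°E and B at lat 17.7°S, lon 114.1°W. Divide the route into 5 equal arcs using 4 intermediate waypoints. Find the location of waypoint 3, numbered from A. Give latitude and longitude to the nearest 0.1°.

≈ lat 5.0°S, lon 160.7°W

Convert each endpoint to a unit vector on the sphere (x = cos φ cos λ, y = cos φ sin λ, z = sin φ).
The central angle between the endpoints is δ = arccos(p₁·p₂) ≈ 2.063 rad (118.2°).
Interpolate at f = 3/5 with slerp weights a = sin((1−f)δ)/sin δ ≈ 0.834, b = sin(fδ)/sin δ ≈ 1.072.
p = a·p₁ + b·p₂ ≈ (-0.940, -0.329, -0.088); φ = arcsin(p_z) ≈ -5.04°, λ = atan2(p_y, p_x) ≈ -160.73°.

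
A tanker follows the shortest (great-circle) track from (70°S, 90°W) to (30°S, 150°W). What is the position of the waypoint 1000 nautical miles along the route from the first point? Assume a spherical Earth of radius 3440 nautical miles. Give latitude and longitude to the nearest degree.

Convert each endpoint to a unit vector on the sphere (x = cos φ cos λ, y = cos φ sin λ, z = sin φ).
The central angle between the endpoints is δ = arccos(p₁·p₂) ≈ 0.905 rad (51.8°). The total great-circle distance is δ·R ≈ 0.905 × 3440 ≈ 3112 nmi, so the target fraction is f = 1000/3112 ≈ 0.321.
Interpolate at f ≈ 0.321 with slerp weights a = sin((1−f)δ)/sin δ ≈ 0.733, b = sin(fδ)/sin δ ≈ 0.365.
p = a·p₁ + b·p₂ ≈ (-0.273, -0.408, -0.871); φ = arcsin(p_z) ≈ -60.56°, λ = atan2(p_y, p_x) ≈ -123.80°.

≈ (61°S, 124°W)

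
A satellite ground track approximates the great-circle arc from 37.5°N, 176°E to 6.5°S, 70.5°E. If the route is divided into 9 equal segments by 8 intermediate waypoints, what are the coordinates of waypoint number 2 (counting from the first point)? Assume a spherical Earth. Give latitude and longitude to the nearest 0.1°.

≈ 35.6°N, 146.6°E

Write both endpoints as unit vectors p₁, p₂ with components (cos φ cos λ, cos φ sin λ, sin φ).
The central angle between the endpoints is δ = arccos(p₁·p₂) ≈ 1.854 rad (106.2°).
Interpolate at f = 2/9 with slerp weights a = sin((1−f)δ)/sin δ ≈ 1.033, b = sin(fδ)/sin δ ≈ 0.417.
p = a·p₁ + b·p₂ ≈ (-0.679, 0.448, 0.582); φ = arcsin(p_z) ≈ 35.56°, λ = atan2(p_y, p_x) ≈ 146.60°.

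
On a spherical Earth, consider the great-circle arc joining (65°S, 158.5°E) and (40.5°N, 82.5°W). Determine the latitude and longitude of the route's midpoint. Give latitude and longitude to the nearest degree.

≈ (21°S, 116°W)

Write both endpoints as unit vectors p₁, p₂ with components (cos φ cos λ, cos φ sin λ, sin φ).
The central angle between the endpoints is δ = arccos(p₁·p₂) ≈ 2.410 rad (138.1°).
Interpolate at f = 1/2 with slerp weights a = sin((1−f)δ)/sin δ ≈ 1.399, b = sin(fδ)/sin δ ≈ 1.399.
p = a·p₁ + b·p₂ ≈ (-0.411, -0.838, -0.359); φ = arcsin(p_z) ≈ -21.05°, λ = atan2(p_y, p_x) ≈ -116.14°.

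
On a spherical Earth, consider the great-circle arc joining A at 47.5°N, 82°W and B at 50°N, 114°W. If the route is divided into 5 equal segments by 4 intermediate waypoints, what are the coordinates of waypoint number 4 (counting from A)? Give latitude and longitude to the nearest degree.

≈ 50°N, 107°W

The haversine formula gives a central angle δ ≈ 0.368 rad (21.1°) between the endpoints.
Interpolate at f = 4/5 with slerp weights a = sin((1−f)δ)/sin δ ≈ 0.204, b = sin(fδ)/sin δ ≈ 0.807.
p = a·p₁ + b·p₂ ≈ (-0.192, -0.610, 0.769); φ = arcsin(p_z) ≈ 50.23°, λ = atan2(p_y, p_x) ≈ -107.43°.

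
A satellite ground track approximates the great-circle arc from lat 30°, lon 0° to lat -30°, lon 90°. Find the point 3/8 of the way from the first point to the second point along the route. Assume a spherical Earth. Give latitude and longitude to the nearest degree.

≈ lat 8°, lon 35°

Write both endpoints as unit vectors p₁, p₂ with components (cos φ cos λ, cos φ sin λ, sin φ).
The central angle between the endpoints is δ = arccos(p₁·p₂) ≈ 1.823 rad (104.5°).
Interpolate at f = 3/8 with slerp weights a = sin((1−f)δ)/sin δ ≈ 0.938, b = sin(fδ)/sin δ ≈ 0.652.
p = a·p₁ + b·p₂ ≈ (0.813, 0.565, 0.143); φ = arcsin(p_z) ≈ 8.22°, λ = atan2(p_y, p_x) ≈ 34.81°.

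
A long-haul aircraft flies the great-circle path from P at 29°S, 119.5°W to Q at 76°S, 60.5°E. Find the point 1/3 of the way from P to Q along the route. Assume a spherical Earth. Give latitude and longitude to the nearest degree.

Write both endpoints as unit vectors p₁, p₂ with components (cos φ cos λ, cos φ sin λ, sin φ).
The central angle between the endpoints is δ = arccos(p₁·p₂) ≈ 1.309 rad (75.0°).
Interpolate at f = 1/3 with slerp weights a = sin((1−f)δ)/sin δ ≈ 0.793, b = sin(fδ)/sin δ ≈ 0.438.
p = a·p₁ + b·p₂ ≈ (-0.289, -0.512, -0.809); φ = arcsin(p_z) ≈ -54.00°, λ = atan2(p_y, p_x) ≈ -119.50°.

≈ 54°S, 120°W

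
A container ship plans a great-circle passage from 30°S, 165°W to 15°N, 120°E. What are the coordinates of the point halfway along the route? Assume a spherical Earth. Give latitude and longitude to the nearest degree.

≈ 9°S, 155°E

Write both endpoints as unit vectors p₁, p₂ with components (cos φ cos λ, cos φ sin λ, sin φ).
The central angle between the endpoints is δ = arccos(p₁·p₂) ≈ 1.484 rad (85.0°).
Interpolate at f = 1/2 with slerp weights a = sin((1−f)δ)/sin δ ≈ 0.678, b = sin(fδ)/sin δ ≈ 0.678.
p = a·p₁ + b·p₂ ≈ (-0.895, 0.415, -0.164); φ = arcsin(p_z) ≈ -9.41°, λ = atan2(p_y, p_x) ≈ 155.10°.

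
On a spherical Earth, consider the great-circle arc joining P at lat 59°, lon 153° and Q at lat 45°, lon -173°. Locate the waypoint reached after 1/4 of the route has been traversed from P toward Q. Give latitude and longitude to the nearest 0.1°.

Write both endpoints as unit vectors p₁, p₂ with components (cos φ cos λ, cos φ sin λ, sin φ).
The central angle between the endpoints is δ = arccos(p₁·p₂) ≈ 0.432 rad (24.8°).
Interpolate at f = 1/4 with slerp weights a = sin((1−f)δ)/sin δ ≈ 0.760, b = sin(fδ)/sin δ ≈ 0.257.
p = a·p₁ + b·p₂ ≈ (-0.530, 0.156, 0.834); φ = arcsin(p_z) ≈ 56.49°, λ = atan2(p_y, p_x) ≈ 163.63°.

≈ lat 56.5°, lon 163.6°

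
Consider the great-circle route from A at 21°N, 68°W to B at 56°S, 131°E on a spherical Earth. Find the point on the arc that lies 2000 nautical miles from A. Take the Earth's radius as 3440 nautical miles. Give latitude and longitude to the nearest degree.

≈ 11°S, 78°W

The haversine formula gives a central angle δ ≈ 2.483 rad (142.3°) between the endpoints. The total great-circle distance is δ·R ≈ 2.483 × 3440 ≈ 8541 nmi, so the target fraction is f = 2000/8541 ≈ 0.234.
Interpolate at f ≈ 0.234 with slerp weights a = sin((1−f)δ)/sin δ ≈ 1.545, b = sin(fδ)/sin δ ≈ 0.897.
p = a·p₁ + b·p₂ ≈ (0.211, -0.959, -0.190); φ = arcsin(p_z) ≈ -10.95°, λ = atan2(p_y, p_x) ≈ -77.58°.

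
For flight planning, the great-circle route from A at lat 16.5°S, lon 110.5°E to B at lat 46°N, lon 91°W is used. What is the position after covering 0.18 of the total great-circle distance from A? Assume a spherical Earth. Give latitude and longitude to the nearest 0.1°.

Write both endpoints as unit vectors p₁, p₂ with components (cos φ cos λ, cos φ sin λ, sin φ).
The central angle between the endpoints is δ = arccos(p₁·p₂) ≈ 2.539 rad (145.5°).
Interpolate at f = 0.18 with slerp weights a = sin((1−f)δ)/sin δ ≈ 1.539, b = sin(fδ)/sin δ ≈ 0.779.
p = a·p₁ + b·p₂ ≈ (-0.526, 0.841, 0.123); φ = arcsin(p_z) ≈ 7.07°, λ = atan2(p_y, p_x) ≈ 122.03°.

≈ lat 7.1°N, lon 122.0°E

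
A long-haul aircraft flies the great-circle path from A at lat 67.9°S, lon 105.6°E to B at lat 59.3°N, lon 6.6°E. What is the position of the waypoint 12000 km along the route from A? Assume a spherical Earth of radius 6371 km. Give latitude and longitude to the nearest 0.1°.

From cos δ = sin φ₁ sin φ₂ + cos φ₁ cos φ₂ cos Δλ, the central angle is δ ≈ 2.544 rad (145.8°). The total great-circle distance is δ·R ≈ 2.544 × 6371 ≈ 16208 km, so the target fraction is f = 12000/16208 ≈ 0.740.
Interpolate at f ≈ 0.740 with slerp weights a = sin((1−f)δ)/sin δ ≈ 1.091, b = sin(fδ)/sin δ ≈ 1.691.
p = a·p₁ + b·p₂ ≈ (0.747, 0.494, 0.444); φ = arcsin(p_z) ≈ 26.35°, λ = atan2(p_y, p_x) ≈ 33.49°.

≈ lat 26.3°N, lon 33.5°E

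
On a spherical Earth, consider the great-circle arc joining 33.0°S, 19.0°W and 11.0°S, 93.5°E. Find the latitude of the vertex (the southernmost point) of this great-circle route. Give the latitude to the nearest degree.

The great circle lies in the plane with unit normal n̂ = (p₁ × p₂)/|p₁ × p₂|.
Here n̂_z ≈ +0.778; the vertex latitude is φ_max = arccos|n̂_z| ≈ 38.9°.
Check via Clairaut: cos φ_max = |cos φ₁| · sin C = cos(33.0°)·sin(111.9°) ≈ 0.778, again giving ≈ 38.9°.

≈ 39°S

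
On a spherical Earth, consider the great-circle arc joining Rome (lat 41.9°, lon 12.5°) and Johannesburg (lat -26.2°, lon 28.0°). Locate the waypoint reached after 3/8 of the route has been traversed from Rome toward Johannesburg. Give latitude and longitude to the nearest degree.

≈ lat 16°, lon 19°

Convert each endpoint to a unit vector on the sphere (x = cos φ cos λ, y = cos φ sin λ, z = sin φ).
The central angle between the endpoints is δ = arccos(p₁·p₂) ≈ 1.215 rad (69.6°).
Interpolate at f = 3/8 with slerp weights a = sin((1−f)δ)/sin δ ≈ 0.734, b = sin(fδ)/sin δ ≈ 0.469.
p = a·p₁ + b·p₂ ≈ (0.905, 0.316, 0.283); φ = arcsin(p_z) ≈ 16.45°, λ = atan2(p_y, p_x) ≈ 19.24°.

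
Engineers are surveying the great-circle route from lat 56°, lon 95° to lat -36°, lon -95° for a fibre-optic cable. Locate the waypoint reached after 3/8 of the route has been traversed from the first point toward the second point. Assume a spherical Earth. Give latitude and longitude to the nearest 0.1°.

Write both endpoints as unit vectors p₁, p₂ with components (cos φ cos λ, cos φ sin λ, sin φ).
The central angle between the endpoints is δ = arccos(p₁·p₂) ≈ 2.773 rad (158.9°).
Interpolate at f = 3/8 with slerp weights a = sin((1−f)δ)/sin δ ≈ 2.739, b = sin(fδ)/sin δ ≈ 2.393.
p = a·p₁ + b·p₂ ≈ (-0.302, -0.403, 0.864); φ = arcsin(p_z) ≈ 59.75°, λ = atan2(p_y, p_x) ≈ -126.86°.

≈ lat 59.7°, lon -126.9°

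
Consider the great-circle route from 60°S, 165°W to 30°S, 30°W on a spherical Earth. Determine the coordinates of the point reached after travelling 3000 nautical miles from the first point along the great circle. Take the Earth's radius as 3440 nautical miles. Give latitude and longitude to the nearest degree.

≈ 59°S, 52°W

Write both endpoints as unit vectors p₁, p₂ with components (cos φ cos λ, cos φ sin λ, sin φ).
The central angle between the endpoints is δ = arccos(p₁·p₂) ≈ 1.444 rad (82.7°). The total great-circle distance is δ·R ≈ 1.444 × 3440 ≈ 4966 nmi, so the target fraction is f = 3000/4966 ≈ 0.604.
Interpolate at f ≈ 0.604 with slerp weights a = sin((1−f)δ)/sin δ ≈ 0.545, b = sin(fδ)/sin δ ≈ 0.772.
p = a·p₁ + b·p₂ ≈ (0.316, -0.405, -0.858); φ = arcsin(p_z) ≈ -59.12°, λ = atan2(p_y, p_x) ≈ -52.06°.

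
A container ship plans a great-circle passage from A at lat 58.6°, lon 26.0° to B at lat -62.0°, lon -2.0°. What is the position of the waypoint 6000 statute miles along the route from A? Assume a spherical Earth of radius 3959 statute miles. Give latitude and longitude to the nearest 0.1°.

≈ lat -27.1°, lon 9.0°

From cos δ = sin φ₁ sin φ₂ + cos φ₁ cos φ₂ cos Δλ, the central angle is δ ≈ 2.138 rad (122.5°). The total great-circle distance is δ·R ≈ 2.138 × 3959 ≈ 8466 mi, so the target fraction is f = 6000/8466 ≈ 0.709.
Interpolate at f ≈ 0.709 with slerp weights a = sin((1−f)δ)/sin δ ≈ 0.692, b = sin(fδ)/sin δ ≈ 1.184.
p = a·p₁ + b·p₂ ≈ (0.880, 0.139, -0.455); φ = arcsin(p_z) ≈ -27.06°, λ = atan2(p_y, p_x) ≈ 8.96°.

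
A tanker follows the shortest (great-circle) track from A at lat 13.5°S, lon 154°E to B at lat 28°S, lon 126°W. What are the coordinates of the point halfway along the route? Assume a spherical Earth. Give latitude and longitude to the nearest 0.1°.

≈ lat 26.3°S, lon 168.3°W

From cos δ = sin φ₁ sin φ₂ + cos φ₁ cos φ₂ cos Δλ, the central angle is δ ≈ 1.309 rad (75.0°).
Interpolate at f = 1/2 with slerp weights a = sin((1−f)δ)/sin δ ≈ 0.630, b = sin(fδ)/sin δ ≈ 0.630.
p = a·p₁ + b·p₂ ≈ (-0.878, -0.182, -0.443); φ = arcsin(p_z) ≈ -26.30°, λ = atan2(p_y, p_x) ≈ -168.32°.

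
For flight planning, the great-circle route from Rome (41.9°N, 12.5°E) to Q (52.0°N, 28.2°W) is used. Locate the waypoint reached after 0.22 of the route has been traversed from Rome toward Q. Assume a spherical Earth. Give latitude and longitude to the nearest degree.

≈ (45°N, 5°E)

Write both endpoints as unit vectors p₁, p₂ with components (cos φ cos λ, cos φ sin λ, sin φ).
The central angle between the endpoints is δ = arccos(p₁·p₂) ≈ 0.508 rad (29.1°).
Interpolate at f = 0.22 with slerp weights a = sin((1−f)δ)/sin δ ≈ 0.793, b = sin(fδ)/sin δ ≈ 0.229.
p = a·p₁ + b·p₂ ≈ (0.701, 0.061, 0.711); φ = arcsin(p_z) ≈ 45.28°, λ = atan2(p_y, p_x) ≈ 4.98°.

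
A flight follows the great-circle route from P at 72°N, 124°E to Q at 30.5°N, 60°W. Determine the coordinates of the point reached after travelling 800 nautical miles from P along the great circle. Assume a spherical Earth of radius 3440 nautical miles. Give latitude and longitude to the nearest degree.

≈ 85°N, 134°E

Convert each endpoint to a unit vector on the sphere (x = cos φ cos λ, y = cos φ sin λ, z = sin φ).
The central angle between the endpoints is δ = arccos(p₁·p₂) ≈ 1.352 rad (77.5°). The total great-circle distance is δ·R ≈ 1.352 × 3440 ≈ 4651 nmi, so the target fraction is f = 800/4651 ≈ 0.172.
Interpolate at f ≈ 0.172 with slerp weights a = sin((1−f)δ)/sin δ ≈ 0.922, b = sin(fδ)/sin δ ≈ 0.236.
p = a·p₁ + b·p₂ ≈ (-0.058, 0.060, 0.997); φ = arcsin(p_z) ≈ 85.23°, λ = atan2(p_y, p_x) ≈ 133.83°.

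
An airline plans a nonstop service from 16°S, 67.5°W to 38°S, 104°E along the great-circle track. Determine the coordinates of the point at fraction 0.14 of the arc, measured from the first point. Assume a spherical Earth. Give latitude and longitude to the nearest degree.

Convert each endpoint to a unit vector on the sphere (x = cos φ cos λ, y = cos φ sin λ, z = sin φ).
The central angle between the endpoints is δ = arccos(p₁·p₂) ≈ 2.189 rad (125.4°).
Interpolate at f = 0.14 with slerp weights a = sin((1−f)δ)/sin δ ≈ 1.168, b = sin(fδ)/sin δ ≈ 0.370.
p = a·p₁ + b·p₂ ≈ (0.359, -0.754, -0.550); φ = arcsin(p_z) ≈ -33.35°, λ = atan2(p_y, p_x) ≈ -64.54°.

≈ 33°S, 65°W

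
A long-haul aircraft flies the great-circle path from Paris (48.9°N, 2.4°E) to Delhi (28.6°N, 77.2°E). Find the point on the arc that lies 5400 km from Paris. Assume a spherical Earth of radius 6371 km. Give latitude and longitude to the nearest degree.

Write both endpoints as unit vectors p₁, p₂ with components (cos φ cos λ, cos φ sin λ, sin φ).
The central angle between the endpoints is δ = arccos(p₁·p₂) ≈ 1.033 rad (59.2°). The total great-circle distance is δ·R ≈ 1.033 × 6371 ≈ 6583 km, so the target fraction is f = 5400/6583 ≈ 0.820.
Interpolate at f ≈ 0.820 with slerp weights a = sin((1−f)δ)/sin δ ≈ 0.215, b = sin(fδ)/sin δ ≈ 0.873.
p = a·p₁ + b·p₂ ≈ (0.311, 0.753, 0.580); φ = arcsin(p_z) ≈ 35.43°, λ = atan2(p_y, p_x) ≈ 67.57°.

≈ 35°N, 68°E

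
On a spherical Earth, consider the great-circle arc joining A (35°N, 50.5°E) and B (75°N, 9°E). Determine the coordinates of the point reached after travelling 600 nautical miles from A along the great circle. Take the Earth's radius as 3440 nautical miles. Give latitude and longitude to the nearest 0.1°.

≈ (44.6°N, 47.1°E)

Convert each endpoint to a unit vector on the sphere (x = cos φ cos λ, y = cos φ sin λ, z = sin φ).
The central angle between the endpoints is δ = arccos(p₁·p₂) ≈ 0.777 rad (44.5°). The total great-circle distance is δ·R ≈ 0.777 × 3440 ≈ 2674 nmi, so the target fraction is f = 600/2674 ≈ 0.224.
Interpolate at f ≈ 0.224 with slerp weights a = sin((1−f)δ)/sin δ ≈ 0.808, b = sin(fδ)/sin δ ≈ 0.247.
p = a·p₁ + b·p₂ ≈ (0.484, 0.521, 0.703); φ = arcsin(p_z) ≈ 44.64°, λ = atan2(p_y, p_x) ≈ 47.08°.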